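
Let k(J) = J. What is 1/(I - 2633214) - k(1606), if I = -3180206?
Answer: -9336352521/5813420 ≈ -1606.0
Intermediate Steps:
1/(I - 2633214) - k(1606) = 1/(-3180206 - 2633214) - 1*1606 = 1/(-5813420) - 1606 = -1/5813420 - 1606 = -9336352521/5813420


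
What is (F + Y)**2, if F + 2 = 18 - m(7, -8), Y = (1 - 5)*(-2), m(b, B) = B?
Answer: 1024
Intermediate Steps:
Y = 8 (Y = -4*(-2) = 8)
F = 24 (F = -2 + (18 - 1*(-8)) = -2 + (18 + 8) = -2 + 26 = 24)
(F + Y)**2 = (24 + 8)**2 = 32**2 = 1024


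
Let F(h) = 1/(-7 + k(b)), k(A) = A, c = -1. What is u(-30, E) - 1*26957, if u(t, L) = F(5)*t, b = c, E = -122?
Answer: -107813/4 ≈ -26953.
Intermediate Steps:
b = -1
F(h) = -1/8 (F(h) = 1/(-7 - 1) = 1/(-8) = -1/8)
u(t, L) = -t/8
u(-30, E) - 1*26957 = -1/8*(-30) - 1*26957 = 15/4 - 26957 = -107813/4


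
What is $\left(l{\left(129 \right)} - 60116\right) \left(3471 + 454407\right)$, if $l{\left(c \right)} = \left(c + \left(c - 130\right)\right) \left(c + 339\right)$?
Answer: $-97070136$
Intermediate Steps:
$l{\left(c \right)} = \left(-130 + 2 c\right) \left(339 + c\right)$ ($l{\left(c \right)} = \left(c + \left(-130 + c\right)\right) \left(339 + c\right) = \left(-130 + 2 c\right) \left(339 + c\right)$)
$\left(l{\left(129 \right)} - 60116\right) \left(3471 + 454407\right) = \left(\left(-44070 + 2 \cdot 129^{2} + 548 \cdot 129\right) - 60116\right) \left(3471 + 454407\right) = \left(\left(-44070 + 2 \cdot 16641 + 70692\right) - 60116\right) 457878 = \left(\left(-44070 + 33282 + 70692\right) - 60116\right) 457878 = \left(59904 - 60116\right) 457878 = \left(-212\right) 457878 = -97070136$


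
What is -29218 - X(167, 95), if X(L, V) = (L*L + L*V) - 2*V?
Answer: -72782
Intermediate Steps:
X(L, V) = L² - 2*V + L*V (X(L, V) = (L² + L*V) - 2*V = L² - 2*V + L*V)
-29218 - X(167, 95) = -29218 - (167² - 2*95 + 167*95) = -29218 - (27889 - 190 + 15865) = -29218 - 1*43564 = -29218 - 43564 = -72782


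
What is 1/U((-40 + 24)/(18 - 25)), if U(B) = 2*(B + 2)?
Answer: 7/60 ≈ 0.11667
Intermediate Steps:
U(B) = 4 + 2*B (U(B) = 2*(2 + B) = 4 + 2*B)
1/U((-40 + 24)/(18 - 25)) = 1/(4 + 2*((-40 + 24)/(18 - 25))) = 1/(4 + 2*(-16/(-7))) = 1/(4 + 2*(-16*(-⅐))) = 1/(4 + 2*(16/7)) = 1/(4 + 32/7) = 1/(60/7) = 7/60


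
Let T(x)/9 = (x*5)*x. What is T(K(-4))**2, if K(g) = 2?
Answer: 32400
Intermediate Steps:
T(x) = 45*x**2 (T(x) = 9*((x*5)*x) = 9*((5*x)*x) = 9*(5*x**2) = 45*x**2)
T(K(-4))**2 = (45*2**2)**2 = (45*4)**2 = 180**2 = 32400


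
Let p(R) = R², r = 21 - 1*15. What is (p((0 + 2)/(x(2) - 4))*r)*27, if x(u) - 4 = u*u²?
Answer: 81/8 ≈ 10.125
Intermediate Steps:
r = 6 (r = 21 - 15 = 6)
x(u) = 4 + u³ (x(u) = 4 + u*u² = 4 + u³)
(p((0 + 2)/(x(2) - 4))*r)*27 = (((0 + 2)/((4 + 2³) - 4))²*6)*27 = ((2/((4 + 8) - 4))²*6)*27 = ((2/(12 - 4))²*6)*27 = ((2/8)²*6)*27 = ((2*(⅛))²*6)*27 = ((¼)²*6)*27 = ((1/16)*6)*27 = (3/8)*27 = 81/8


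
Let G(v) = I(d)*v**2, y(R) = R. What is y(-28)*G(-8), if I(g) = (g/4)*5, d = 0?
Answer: 0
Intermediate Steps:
I(g) = 5*g/4 (I(g) = (g*(1/4))*5 = (g/4)*5 = 5*g/4)
G(v) = 0 (G(v) = ((5/4)*0)*v**2 = 0*v**2 = 0)
y(-28)*G(-8) = -28*0 = 0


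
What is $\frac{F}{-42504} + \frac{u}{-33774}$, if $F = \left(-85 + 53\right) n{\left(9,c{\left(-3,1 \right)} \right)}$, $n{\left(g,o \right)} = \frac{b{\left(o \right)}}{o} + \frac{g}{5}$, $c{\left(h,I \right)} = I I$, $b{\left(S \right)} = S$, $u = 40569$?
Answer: $- \frac{51229721}{42724110} \approx -1.1991$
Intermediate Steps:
$c{\left(h,I \right)} = I^{2}$
$n{\left(g,o \right)} = 1 + \frac{g}{5}$ ($n{\left(g,o \right)} = \frac{o}{o} + \frac{g}{5} = 1 + g \frac{1}{5} = 1 + \frac{g}{5}$)
$F = - \frac{448}{5}$ ($F = \left(-85 + 53\right) \left(1 + \frac{1}{5} \cdot 9\right) = - 32 \left(1 + \frac{9}{5}\right) = \left(-32\right) \frac{14}{5} = - \frac{448}{5} \approx -89.6$)
$\frac{F}{-42504} + \frac{u}{-33774} = - \frac{448}{5 \left(-42504\right)} + \frac{40569}{-33774} = \left(- \frac{448}{5}\right) \left(- \frac{1}{42504}\right) + 40569 \left(- \frac{1}{33774}\right) = \frac{8}{3795} - \frac{13523}{11258} = - \frac{51229721}{42724110}$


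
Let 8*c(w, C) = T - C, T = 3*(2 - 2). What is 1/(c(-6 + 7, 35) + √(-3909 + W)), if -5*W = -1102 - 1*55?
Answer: -1400/1182957 - 128*I*√22985/1182957 ≈ -0.0011835 - 0.016405*I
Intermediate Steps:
T = 0 (T = 3*0 = 0)
W = 1157/5 (W = -(-1102 - 1*55)/5 = -(-1102 - 55)/5 = -⅕*(-1157) = 1157/5 ≈ 231.40)
c(w, C) = -C/8 (c(w, C) = (0 - C)/8 = (-C)/8 = -C/8)
1/(c(-6 + 7, 35) + √(-3909 + W)) = 1/(-⅛*35 + √(-3909 + 1157/5)) = 1/(-35/8 + √(-18388/5)) = 1/(-35/8 + 2*I*√22985/5)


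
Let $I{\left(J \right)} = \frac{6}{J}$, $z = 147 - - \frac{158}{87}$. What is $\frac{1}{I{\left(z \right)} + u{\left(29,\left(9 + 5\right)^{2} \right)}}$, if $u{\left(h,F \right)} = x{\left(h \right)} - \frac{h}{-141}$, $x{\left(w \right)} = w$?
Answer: $\frac{1825527}{53389348} \approx 0.034193$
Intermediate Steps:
$z = \frac{12947}{87}$ ($z = 147 - \left(-158\right) \frac{1}{87} = 147 - - \frac{158}{87} = 147 + \frac{158}{87} = \frac{12947}{87} \approx 148.82$)
$u{\left(h,F \right)} = \frac{142 h}{141}$ ($u{\left(h,F \right)} = h - \frac{h}{-141} = h - h \left(- \frac{1}{141}\right) = h - - \frac{h}{141} = h + \frac{h}{141} = \frac{142 h}{141}$)
$\frac{1}{I{\left(z \right)} + u{\left(29,\left(9 + 5\right)^{2} \right)}} = \frac{1}{\frac{6}{\frac{12947}{87}} + \frac{142}{141} \cdot 29} = \frac{1}{6 \cdot \frac{87}{12947} + \frac{4118}{141}} = \frac{1}{\frac{522}{12947} + \frac{4118}{141}} = \frac{1}{\frac{53389348}{1825527}} = \frac{1825527}{53389348}$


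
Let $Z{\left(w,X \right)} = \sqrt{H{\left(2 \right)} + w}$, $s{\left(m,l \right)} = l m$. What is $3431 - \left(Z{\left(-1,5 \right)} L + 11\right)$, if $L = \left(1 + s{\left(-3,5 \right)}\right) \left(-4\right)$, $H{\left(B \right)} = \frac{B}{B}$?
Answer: $3420$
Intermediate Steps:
$H{\left(B \right)} = 1$
$Z{\left(w,X \right)} = \sqrt{1 + w}$
$L = 56$ ($L = \left(1 + 5 \left(-3\right)\right) \left(-4\right) = \left(1 - 15\right) \left(-4\right) = \left(-14\right) \left(-4\right) = 56$)
$3431 - \left(Z{\left(-1,5 \right)} L + 11\right) = 3431 - \left(\sqrt{1 - 1} \cdot 56 + 11\right) = 3431 - \left(\sqrt{0} \cdot 56 + 11\right) = 3431 - \left(0 \cdot 56 + 11\right) = 3431 - \left(0 + 11\right) = 3431 - 11 = 3420$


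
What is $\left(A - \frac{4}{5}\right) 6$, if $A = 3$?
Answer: $\frac{66}{5} \approx 13.2$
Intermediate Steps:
$\left(A - \frac{4}{5}\right) 6 = \left(3 - \frac{4}{5}\right) 6 = \frac{11}{5} \cdot 6 = \frac{66}{5}$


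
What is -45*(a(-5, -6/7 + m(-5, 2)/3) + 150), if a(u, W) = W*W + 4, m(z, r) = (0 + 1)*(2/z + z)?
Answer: -1775691/245 ≈ -7247.7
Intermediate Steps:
m(z, r) = z + 2/z (m(z, r) = 1*(z + 2/z) = z + 2/z)
a(u, W) = 4 + W² (a(u, W) = W² + 4 = 4 + W²)
-45*(a(-5, -6/7 + m(-5, 2)/3) + 150) = -45*((4 + (-6/7 + (-5 + 2/(-5))/3)²) + 150) = -45*((4 + (-6*⅐ + (-5 + 2*(-⅕))*(⅓))²) + 150) = -45*((4 + (-6/7 + (-5 - ⅖)*(⅓))²) + 150) = -45*((4 + (-6/7 - 27/5*⅓)²) + 150) = -45*((4 + (-6/7 - 9/5)²) + 150) = -45*((4 + (-93/35)²) + 150) = -45*((4 + 8649/1225) + 150) = -45*(13549/1225 + 150) = -45*197299/1225 = -1775691/245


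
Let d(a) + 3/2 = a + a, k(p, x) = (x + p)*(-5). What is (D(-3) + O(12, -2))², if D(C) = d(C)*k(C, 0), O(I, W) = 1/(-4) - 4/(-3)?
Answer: 1787569/144 ≈ 12414.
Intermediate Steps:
O(I, W) = 13/12 (O(I, W) = 1*(-¼) - 4*(-⅓) = -¼ + 4/3 = 13/12)
k(p, x) = -5*p - 5*x (k(p, x) = (p + x)*(-5) = -5*p - 5*x)
d(a) = -3/2 + 2*a (d(a) = -3/2 + (a + a) = -3/2 + 2*a)
D(C) = -5*C*(-3/2 + 2*C) (D(C) = (-3/2 + 2*C)*(-5*C - 5*0) = (-3/2 + 2*C)*(-5*C + 0) = (-3/2 + 2*C)*(-5*C) = -5*C*(-3/2 + 2*C))
(D(-3) + O(12, -2))² = ((5/2)*(-3)*(3 - 4*(-3)) + 13/12)² = ((5/2)*(-3)*(3 + 12) + 13/12)² = ((5/2)*(-3)*15 + 13/12)² = (-225/2 + 13/12)² = (-1337/12)² = 1787569/144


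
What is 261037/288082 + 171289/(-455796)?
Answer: 34817171377/65653311636 ≈ 0.53032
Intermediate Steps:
261037/288082 + 171289/(-455796) = 261037*(1/288082) + 171289*(-1/455796) = 261037/288082 - 171289/455796 = 34817171377/65653311636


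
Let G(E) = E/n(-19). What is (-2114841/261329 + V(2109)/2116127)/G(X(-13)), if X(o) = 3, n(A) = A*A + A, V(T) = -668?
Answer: -510200924778006/553005352783 ≈ -922.60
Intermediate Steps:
n(A) = A + A² (n(A) = A² + A = A + A²)
G(E) = E/342 (G(E) = E/((-19*(1 - 19))) = E/((-19*(-18))) = E/342)
(-2114841/261329 + V(2109)/2116127)/G(X(-13)) = (-2114841/261329 - 668/2116127)/(((1/342)*3)) = (-2114841*1/261329 - 668*1/2116127)/(1/114) = (-2114841/261329 - 668/2116127)*114 = -4475446708579/553005352783*114 = -510200924778006/553005352783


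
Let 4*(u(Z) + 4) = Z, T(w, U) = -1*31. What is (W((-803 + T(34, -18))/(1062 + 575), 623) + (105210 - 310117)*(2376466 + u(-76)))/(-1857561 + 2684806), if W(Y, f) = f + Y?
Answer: -159427366215444/270840013 ≈ -5.8864e+5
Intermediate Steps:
T(w, U) = -31
u(Z) = -4 + Z/4
W(Y, f) = Y + f
(W((-803 + T(34, -18))/(1062 + 575), 623) + (105210 - 310117)*(2376466 + u(-76)))/(-1857561 + 2684806) = (((-803 - 31)/(1062 + 575) + 623) + (105210 - 310117)*(2376466 + (-4 + (¼)*(-76))))/(-1857561 + 2684806) = ((-834/1637 + 623) - 204907*(2376466 + (-4 - 19)))/827245 = ((-834*1/1637 + 623) - 204907*(2376466 - 23))*(1/827245) = ((-834/1637 + 623) - 204907*2376443)*(1/827245) = (1019017/1637 - 486949805801)*(1/827245) = -797136831077220/1637*1/827245 = -159427366215444/270840013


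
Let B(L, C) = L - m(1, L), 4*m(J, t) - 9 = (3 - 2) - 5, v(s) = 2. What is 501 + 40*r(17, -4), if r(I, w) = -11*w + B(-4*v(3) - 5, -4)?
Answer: 1691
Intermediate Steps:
m(J, t) = 5/4 (m(J, t) = 9/4 + ((3 - 2) - 5)/4 = 9/4 + (1 - 5)/4 = 9/4 + (¼)*(-4) = 9/4 - 1 = 5/4)
B(L, C) = -5/4 + L (B(L, C) = L - 1*5/4 = L - 5/4 = -5/4 + L)
r(I, w) = -57/4 - 11*w (r(I, w) = -11*w + (-5/4 + (-4*2 - 5)) = -11*w + (-5/4 + (-8 - 5)) = -11*w + (-5/4 - 13) = -11*w - 57/4 = -57/4 - 11*w)
501 + 40*r(17, -4) = 501 + 40*(-57/4 - 11*(-4)) = 501 + 40*(-57/4 + 44) = 501 + 40*(119/4) = 501 + 1190 = 1691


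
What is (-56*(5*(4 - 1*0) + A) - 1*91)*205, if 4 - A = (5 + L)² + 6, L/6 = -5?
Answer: 6949705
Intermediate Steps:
L = -30 (L = 6*(-5) = -30)
A = -627 (A = 4 - ((5 - 30)² + 6) = 4 - ((-25)² + 6) = 4 - (625 + 6) = 4 - 1*631 = 4 - 631 = -627)
(-56*(5*(4 - 1*0) + A) - 1*91)*205 = (-56*(5*(4 - 1*0) - 627) - 1*91)*205 = (-56*(5*(4 + 0) - 627) - 91)*205 = (-56*(5*4 - 627) - 91)*205 = (-56*(20 - 627) - 91)*205 = (-56*(-607) - 91)*205 = (33992 - 91)*205 = 33901*205 = 6949705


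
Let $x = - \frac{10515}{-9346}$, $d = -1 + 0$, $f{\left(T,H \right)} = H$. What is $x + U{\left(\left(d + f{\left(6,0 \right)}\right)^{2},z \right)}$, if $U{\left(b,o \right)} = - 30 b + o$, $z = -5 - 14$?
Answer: $- \frac{447439}{9346} \approx -47.875$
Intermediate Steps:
$d = -1$
$z = -19$ ($z = -5 - 14 = -19$)
$U{\left(b,o \right)} = o - 30 b$
$x = \frac{10515}{9346}$ ($x = \left(-10515\right) \left(- \frac{1}{9346}\right) = \frac{10515}{9346} \approx 1.1251$)
$x + U{\left(\left(d + f{\left(6,0 \right)}\right)^{2},z \right)} = \frac{10515}{9346} - \left(19 + 30 \left(-1 + 0\right)^{2}\right) = \frac{10515}{9346} - \left(19 + 30 \left(-1\right)^{2}\right) = \frac{10515}{9346} - 49 = - \frac{447439}{9346}$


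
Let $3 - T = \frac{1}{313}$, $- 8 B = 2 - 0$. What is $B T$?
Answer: $- \frac{469}{626} \approx -0.7492$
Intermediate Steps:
$B = - \frac{1}{4}$ ($B = - \frac{2 - 0}{8} = - \frac{2 + 0}{8} = \left(- \frac{1}{8}\right) 2 = - \frac{1}{4} \approx -0.25$)
$T = \frac{938}{313}$ ($T = 3 - \frac{1}{313} = \frac{938}{313} \approx 2.9968$)
$B T = \left(- \frac{1}{4}\right) \frac{938}{313} = - \frac{469}{626}$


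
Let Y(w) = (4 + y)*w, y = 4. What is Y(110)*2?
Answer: 1760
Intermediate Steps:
Y(w) = 8*w (Y(w) = (4 + 4)*w = 8*w)
Y(110)*2 = (8*110)*2 = 880*2 = 1760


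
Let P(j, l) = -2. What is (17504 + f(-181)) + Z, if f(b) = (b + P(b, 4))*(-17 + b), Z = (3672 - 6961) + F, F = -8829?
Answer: 41620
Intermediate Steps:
Z = -12118 (Z = (3672 - 6961) - 8829 = -3289 - 8829 = -12118)
f(b) = (-17 + b)*(-2 + b) (f(b) = (b - 2)*(-17 + b) = (-2 + b)*(-17 + b) = (-17 + b)*(-2 + b))
(17504 + f(-181)) + Z = (17504 + (34 + (-181)² - 19*(-181))) - 12118 = (17504 + (34 + 32761 + 3439)) - 12118 = (17504 + 36234) - 12118 = 53738 - 12118 = 41620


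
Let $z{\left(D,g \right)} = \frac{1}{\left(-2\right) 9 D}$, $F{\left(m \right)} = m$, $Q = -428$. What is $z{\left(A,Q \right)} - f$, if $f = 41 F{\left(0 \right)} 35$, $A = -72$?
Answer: $\frac{1}{1296} \approx 0.0007716$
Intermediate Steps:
$f = 0$ ($f = 41 \cdot 0 \cdot 35 = 0 \cdot 35 = 0$)
$z{\left(D,g \right)} = - \frac{1}{18 D}$ ($z{\left(D,g \right)} = \frac{1}{\left(-18\right) D} = - \frac{1}{18 D}$)
$z{\left(A,Q \right)} - f = - \frac{1}{18 \left(-72\right)} - 0 = \left(- \frac{1}{18}\right) \left(- \frac{1}{72}\right) + 0 = \frac{1}{1296} + 0 = \frac{1}{1296}$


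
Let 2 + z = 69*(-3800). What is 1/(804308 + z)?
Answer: 1/542106 ≈ 1.8447e-6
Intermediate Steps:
z = -262202 (z = -2 + 69*(-3800) = -2 - 262200 = -262202)
1/(804308 + z) = 1/(804308 - 262202) = 1/542106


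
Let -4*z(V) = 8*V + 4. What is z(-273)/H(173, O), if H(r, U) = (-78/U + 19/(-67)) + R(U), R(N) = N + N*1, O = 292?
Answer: 5331190/5707301 ≈ 0.93410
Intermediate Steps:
z(V) = -1 - 2*V (z(V) = -(8*V + 4)/4 = -(4 + 8*V)/4 = -1 - 2*V)
R(N) = 2*N (R(N) = N + N = 2*N)
H(r, U) = -19/67 - 78/U + 2*U (H(r, U) = (-78/U + 19/(-67)) + 2*U = (-78/U + 19*(-1/67)) + 2*U = (-78/U - 19/67) + 2*U = (-19/67 - 78/U) + 2*U = -19/67 - 78/U + 2*U)
z(-273)/H(173, O) = (-1 - 2*(-273))/(-19/67 - 78/292 + 2*292) = (-1 + 546)/(-19/67 - 78*1/292 + 584) = 545/(-19/67 - 39/146 + 584) = 545/(5707301/9782) = 545*(9782/5707301) = 5331190/5707301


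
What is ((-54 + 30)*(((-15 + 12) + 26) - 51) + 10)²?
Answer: 465124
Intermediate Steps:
((-54 + 30)*(((-15 + 12) + 26) - 51) + 10)² = (-24*((-3 + 26) - 51) + 10)² = (-24*(23 - 51) + 10)² = (-24*(-28) + 10)² = (672 + 10)² = 682² = 465124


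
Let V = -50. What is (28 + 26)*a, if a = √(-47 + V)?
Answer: 54*I*√97 ≈ 531.84*I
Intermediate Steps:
a = I*√97 (a = √(-47 - 50) = √(-97) = I*√97 ≈ 9.8489*I)
(28 + 26)*a = (28 + 26)*(I*√97) = 54*(I*√97) = 54*I*√97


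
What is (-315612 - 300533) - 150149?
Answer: -766294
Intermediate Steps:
(-315612 - 300533) - 150149 = -616145 - 150149 = -766294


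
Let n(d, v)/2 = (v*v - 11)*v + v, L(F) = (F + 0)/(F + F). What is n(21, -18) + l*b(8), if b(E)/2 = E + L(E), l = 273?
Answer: -6663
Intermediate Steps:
L(F) = ½ (L(F) = F/((2*F)) = F*(1/(2*F)) = ½)
n(d, v) = 2*v + 2*v*(-11 + v²) (n(d, v) = 2*((v*v - 11)*v + v) = 2*((v² - 11)*v + v) = 2*((-11 + v²)*v + v) = 2*(v*(-11 + v²) + v) = 2*(v + v*(-11 + v²)) = 2*v + 2*v*(-11 + v²))
b(E) = 1 + 2*E (b(E) = 2*(E + ½) = 2*(½ + E) = 1 + 2*E)
n(21, -18) + l*b(8) = 2*(-18)*(-10 + (-18)²) + 273*(1 + 2*8) = 2*(-18)*(-10 + 324) + 273*(1 + 16) = 2*(-18)*314 + 273*17 = -11304 + 4641 = -6663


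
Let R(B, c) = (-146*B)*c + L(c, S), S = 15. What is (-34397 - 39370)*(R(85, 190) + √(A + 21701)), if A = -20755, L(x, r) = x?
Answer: 173921193570 - 73767*√946 ≈ 1.7392e+11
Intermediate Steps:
R(B, c) = c - 146*B*c (R(B, c) = (-146*B)*c + c = -146*B*c + c = c - 146*B*c)
(-34397 - 39370)*(R(85, 190) + √(A + 21701)) = (-34397 - 39370)*(190*(1 - 146*85) + √(-20755 + 21701)) = -73767*(190*(1 - 12410) + √946) = -73767*(190*(-12409) + √946) = -73767*(-2357710 + √946) = 173921193570 - 73767*√946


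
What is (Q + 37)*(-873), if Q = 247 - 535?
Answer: 219123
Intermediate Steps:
Q = -288
(Q + 37)*(-873) = (-288 + 37)*(-873) = -251*(-873) = 219123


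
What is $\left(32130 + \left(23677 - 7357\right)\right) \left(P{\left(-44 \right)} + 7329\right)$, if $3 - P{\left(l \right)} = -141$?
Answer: $362066850$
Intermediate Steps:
$P{\left(l \right)} = 144$ ($P{\left(l \right)} = 3 - -141 = 3 + 141 = 144$)
$\left(32130 + \left(23677 - 7357\right)\right) \left(P{\left(-44 \right)} + 7329\right) = \left(32130 + \left(23677 - 7357\right)\right) \left(144 + 7329\right) = \left(32130 + 16320\right) 7473 = 48450 \cdot 7473 = 362066850$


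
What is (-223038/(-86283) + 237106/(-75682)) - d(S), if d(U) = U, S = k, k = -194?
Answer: 70180851449/362781667 ≈ 193.45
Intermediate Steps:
S = -194
(-223038/(-86283) + 237106/(-75682)) - d(S) = (-223038/(-86283) + 237106/(-75682)) - 1*(-194) = (-223038*(-1/86283) + 237106*(-1/75682)) + 194 = (24782/9587 - 118553/37841) + 194 = -198791949/362781667 + 194 = 70180851449/362781667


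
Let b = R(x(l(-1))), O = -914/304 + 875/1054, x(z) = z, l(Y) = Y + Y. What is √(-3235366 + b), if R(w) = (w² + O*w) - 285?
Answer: I*√1297624314520965/20026 ≈ 1798.8*I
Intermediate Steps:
l(Y) = 2*Y
O = -174339/80104 (O = -914*1/304 + 875*(1/1054) = -457/152 + 875/1054 = -174339/80104 ≈ -2.1764)
R(w) = -285 + w² - 174339*w/80104 (R(w) = (w² - 174339*w/80104) - 285 = -285 + w² - 174339*w/80104)
b = -11080273/40052 (b = -285 + (2*(-1))² - 174339*(-1)/40052 = -285 + (-2)² - 174339/80104*(-2) = -285 + 4 + 174339/40052 = -11080273/40052 ≈ -276.65)
√(-3235366 + b) = √(-3235366 - 11080273/40052) = √(-129593959305/40052) = I*√1297624314520965/20026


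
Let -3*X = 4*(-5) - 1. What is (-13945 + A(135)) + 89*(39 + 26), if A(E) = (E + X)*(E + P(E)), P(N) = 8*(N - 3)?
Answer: 160962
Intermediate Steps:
X = 7 (X = -(4*(-5) - 1)/3 = -(-20 - 1)/3 = -1/3*(-21) = 7)
P(N) = -24 + 8*N (P(N) = 8*(-3 + N) = -24 + 8*N)
A(E) = (-24 + 9*E)*(7 + E) (A(E) = (E + 7)*(E + (-24 + 8*E)) = (7 + E)*(-24 + 9*E) = (-24 + 9*E)*(7 + E))
(-13945 + A(135)) + 89*(39 + 26) = (-13945 + (-168 + 9*135**2 + 39*135)) + 89*(39 + 26) = (-13945 + (-168 + 9*18225 + 5265)) + 89*65 = (-13945 + (-168 + 164025 + 5265)) + 5785 = (-13945 + 169122) + 5785 = 155177 + 5785 = 160962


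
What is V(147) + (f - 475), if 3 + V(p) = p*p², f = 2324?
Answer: 3178369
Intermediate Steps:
V(p) = -3 + p³ (V(p) = -3 + p*p² = -3 + p³)
V(147) + (f - 475) = (-3 + 147³) + (2324 - 475) = (-3 + 3176523) + 1849 = 3176520 + 1849 = 3178369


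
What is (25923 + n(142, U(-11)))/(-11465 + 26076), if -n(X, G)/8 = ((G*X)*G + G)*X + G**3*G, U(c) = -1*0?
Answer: 25923/14611 ≈ 1.7742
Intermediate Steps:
U(c) = 0
n(X, G) = -8*G**4 - 8*X*(G + X*G**2) (n(X, G) = -8*(((G*X)*G + G)*X + G**3*G) = -8*((X*G**2 + G)*X + G**4) = -8*((G + X*G**2)*X + G**4) = -8*(X*(G + X*G**2) + G**4) = -8*(G**4 + X*(G + X*G**2)) = -8*G**4 - 8*X*(G + X*G**2))
(25923 + n(142, U(-11)))/(-11465 + 26076) = (25923 - 8*0*(142 + 0**3 + 0*142**2))/(-11465 + 26076) = (25923 - 8*0*(142 + 0 + 0*20164))/14611 = (25923 - 8*0*(142 + 0 + 0))*(1/14611) = (25923 - 8*0*142)*(1/14611) = (25923 + 0)*(1/14611) = 25923*(1/14611) = 25923/14611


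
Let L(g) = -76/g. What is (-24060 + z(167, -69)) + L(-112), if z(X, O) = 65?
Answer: -671841/28 ≈ -23994.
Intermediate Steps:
(-24060 + z(167, -69)) + L(-112) = (-24060 + 65) - 76/(-112) = -23995 - 76*(-1/112) = -23995 + 19/28 = -671841/28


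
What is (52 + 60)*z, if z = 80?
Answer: 8960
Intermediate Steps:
(52 + 60)*z = (52 + 60)*80 = 112*80 = 8960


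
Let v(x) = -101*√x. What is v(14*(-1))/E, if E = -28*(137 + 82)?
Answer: 101*I*√14/6132 ≈ 0.061629*I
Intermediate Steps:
E = -6132 (E = -28*219 = -6132)
v(14*(-1))/E = -101*I*√14/(-6132) = -101*I*√14*(-1/6132) = 101*I*√14/6132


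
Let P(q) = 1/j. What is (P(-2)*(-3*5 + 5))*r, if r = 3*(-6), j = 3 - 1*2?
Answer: 180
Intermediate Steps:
j = 1 (j = 3 - 2 = 1)
r = -18
P(q) = 1 (P(q) = 1/1 = 1)
(P(-2)*(-3*5 + 5))*r = (1*(-3*5 + 5))*(-18) = (1*(-15 + 5))*(-18) = (1*(-10))*(-18) = -10*(-18) = 180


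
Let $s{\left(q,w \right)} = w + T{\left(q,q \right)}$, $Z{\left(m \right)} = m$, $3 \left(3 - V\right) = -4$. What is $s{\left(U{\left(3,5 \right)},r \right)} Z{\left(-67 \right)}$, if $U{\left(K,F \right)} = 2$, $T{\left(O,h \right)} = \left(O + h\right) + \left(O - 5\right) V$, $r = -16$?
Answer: $1675$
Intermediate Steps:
$V = \frac{13}{3}$ ($V = 3 - - \frac{4}{3} = 3 + \frac{4}{3} = \frac{13}{3} \approx 4.3333$)
$T{\left(O,h \right)} = - \frac{65}{3} + h + \frac{16 O}{3}$ ($T{\left(O,h \right)} = \left(O + h\right) + \left(O - 5\right) \frac{13}{3} = \left(O + h\right) + \left(-5 + O\right) \frac{13}{3} = \left(O + h\right) + \left(- \frac{65}{3} + \frac{13 O}{3}\right) = - \frac{65}{3} + h + \frac{16 O}{3}$)
$s{\left(q,w \right)} = - \frac{65}{3} + w + \frac{19 q}{3}$ ($s{\left(q,w \right)} = w + \left(- \frac{65}{3} + q + \frac{16 q}{3}\right) = w + \left(- \frac{65}{3} + \frac{19 q}{3}\right) = - \frac{65}{3} + w + \frac{19 q}{3}$)
$s{\left(U{\left(3,5 \right)},r \right)} Z{\left(-67 \right)} = \left(- \frac{65}{3} - 16 + \frac{19}{3} \cdot 2\right) \left(-67\right) = \left(- \frac{65}{3} - 16 + \frac{38}{3}\right) \left(-67\right) = \left(-25\right) \left(-67\right) = 1675$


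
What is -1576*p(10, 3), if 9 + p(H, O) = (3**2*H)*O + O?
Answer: -416064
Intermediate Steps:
p(H, O) = -9 + O + 9*H*O (p(H, O) = -9 + ((3**2*H)*O + O) = -9 + ((9*H)*O + O) = -9 + (9*H*O + O) = -9 + (O + 9*H*O) = -9 + O + 9*H*O)
-1576*p(10, 3) = -1576*(-9 + 3 + 9*10*3) = -1576*(-9 + 3 + 270) = -1576*264 = -416064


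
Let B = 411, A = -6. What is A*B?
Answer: -2466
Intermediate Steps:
A*B = -6*411 = -2466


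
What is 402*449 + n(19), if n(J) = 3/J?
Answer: 3429465/19 ≈ 1.8050e+5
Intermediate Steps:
402*449 + n(19) = 402*449 + 3/19 = 180498 + 3*(1/19) = 180498 + 3/19 = 3429465/19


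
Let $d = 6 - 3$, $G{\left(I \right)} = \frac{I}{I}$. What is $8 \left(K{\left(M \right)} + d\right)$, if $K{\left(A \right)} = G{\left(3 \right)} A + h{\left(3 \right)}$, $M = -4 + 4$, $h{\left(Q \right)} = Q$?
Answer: $48$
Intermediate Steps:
$G{\left(I \right)} = 1$
$d = 3$ ($d = 6 - 3 = 3$)
$M = 0$
$K{\left(A \right)} = 3 + A$ ($K{\left(A \right)} = 1 A + 3 = A + 3 = 3 + A$)
$8 \left(K{\left(M \right)} + d\right) = 8 \left(\left(3 + 0\right) + 3\right) = 8 \left(3 + 3\right) = 8 \cdot 6 = 48$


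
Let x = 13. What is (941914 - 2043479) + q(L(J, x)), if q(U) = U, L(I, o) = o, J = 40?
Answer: -1101552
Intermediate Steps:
(941914 - 2043479) + q(L(J, x)) = (941914 - 2043479) + 13 = -1101565 + 13 = -1101552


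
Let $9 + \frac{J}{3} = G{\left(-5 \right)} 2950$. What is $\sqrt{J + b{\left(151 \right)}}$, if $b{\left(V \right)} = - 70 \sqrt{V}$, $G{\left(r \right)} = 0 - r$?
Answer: $\sqrt{44223 - 70 \sqrt{151}} \approx 208.24$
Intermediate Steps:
$G{\left(r \right)} = - r$
$J = 44223$ ($J = -27 + 3 \left(-1\right) \left(-5\right) 2950 = -27 + 3 \cdot 5 \cdot 2950 = -27 + 3 \cdot 14750 = -27 + 44250 = 44223$)
$\sqrt{J + b{\left(151 \right)}} = \sqrt{44223 - 70 \sqrt{151}}$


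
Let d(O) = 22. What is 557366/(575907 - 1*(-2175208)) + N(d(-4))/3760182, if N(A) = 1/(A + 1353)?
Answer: 576344340718523/2844790603305750 ≈ 0.20260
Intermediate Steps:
N(A) = 1/(1353 + A)
557366/(575907 - 1*(-2175208)) + N(d(-4))/3760182 = 557366/(575907 - 1*(-2175208)) + 1/((1353 + 22)*3760182) = 557366/(575907 + 2175208) + (1/3760182)/1375 = 557366/2751115 + (1/1375)*(1/3760182) = 557366*(1/2751115) + 1/5170250250 = 557366/2751115 + 1/5170250250 = 576344340718523/2844790603305750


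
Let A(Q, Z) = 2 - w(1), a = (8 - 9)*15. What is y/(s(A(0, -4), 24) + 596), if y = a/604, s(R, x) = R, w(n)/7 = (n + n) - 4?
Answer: -5/123216 ≈ -4.0579e-5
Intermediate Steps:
a = -15 (a = -1*15 = -15)
w(n) = -28 + 14*n (w(n) = 7*((n + n) - 4) = 7*(2*n - 4) = 7*(-4 + 2*n) = -28 + 14*n)
A(Q, Z) = 16 (A(Q, Z) = 2 - (-28 + 14*1) = 2 - (-28 + 14) = 2 - 1*(-14) = 2 + 14 = 16)
y = -15/604 ≈ -0.024834
y/(s(A(0, -4), 24) + 596) = -15/(604*(16 + 596)) = -15/604/612 = -15/604*1/612 = -5/123216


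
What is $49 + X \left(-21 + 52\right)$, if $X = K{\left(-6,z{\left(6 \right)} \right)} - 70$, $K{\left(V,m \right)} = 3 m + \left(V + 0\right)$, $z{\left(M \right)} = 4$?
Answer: $-1935$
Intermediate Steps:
$K{\left(V,m \right)} = V + 3 m$ ($K{\left(V,m \right)} = 3 m + V = V + 3 m$)
$X = -64$ ($X = \left(-6 + 3 \cdot 4\right) - 70 = \left(-6 + 12\right) - 70 = 6 - 70 = -64$)
$49 + X \left(-21 + 52\right) = 49 - 64 \left(-21 + 52\right) = 49 - 1984 = -1935$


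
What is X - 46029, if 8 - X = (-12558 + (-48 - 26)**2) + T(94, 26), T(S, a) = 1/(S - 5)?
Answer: -3465572/89 ≈ -38939.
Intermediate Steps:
T(S, a) = 1/(-5 + S)
X = 631009/89 (X = 8 - ((-12558 + (-48 - 26)**2) + 1/(-5 + 94)) = 8 - ((-12558 + (-74)**2) + 1/89) = 8 - ((-12558 + 5476) + 1/89) = 8 - (-7082 + 1/89) = 8 - 1*(-630297/89) = 8 + 630297/89 = 631009/89 ≈ 7090.0)
X - 46029 = 631009/89 - 46029 = -3465572/89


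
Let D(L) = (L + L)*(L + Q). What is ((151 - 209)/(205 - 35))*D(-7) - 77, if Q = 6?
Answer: -6951/85 ≈ -81.776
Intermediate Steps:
D(L) = 2*L*(6 + L) (D(L) = (L + L)*(L + 6) = (2*L)*(6 + L) = 2*L*(6 + L))
((151 - 209)/(205 - 35))*D(-7) - 77 = ((151 - 209)/(205 - 35))*(2*(-7)*(6 - 7)) - 77 = (-58/170)*(2*(-7)*(-1)) - 77 = -58*1/170*14 - 77 = -29/85*14 - 77 = -406/85 - 77 = -6951/85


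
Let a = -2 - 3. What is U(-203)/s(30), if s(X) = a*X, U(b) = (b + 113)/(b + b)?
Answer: -3/2030 ≈ -0.0014778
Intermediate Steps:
a = -5
U(b) = (113 + b)/(2*b) (U(b) = (113 + b)/((2*b)) = (113 + b)*(1/(2*b)) = (113 + b)/(2*b))
s(X) = -5*X
U(-203)/s(30) = ((1/2)*(113 - 203)/(-203))/((-5*30)) = ((1/2)*(-1/203)*(-90))/(-150) = (45/203)*(-1/150) = -3/2030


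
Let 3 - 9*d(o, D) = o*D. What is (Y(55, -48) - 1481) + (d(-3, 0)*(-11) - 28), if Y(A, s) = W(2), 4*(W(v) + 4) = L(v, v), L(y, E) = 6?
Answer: -9091/6 ≈ -1515.2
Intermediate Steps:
W(v) = -5/2 (W(v) = -4 + (1/4)*6 = -4 + 3/2 = -5/2)
Y(A, s) = -5/2
d(o, D) = 1/3 - D*o/9 (d(o, D) = 1/3 - o*D/9 = 1/3 - D*o/9)
(Y(55, -48) - 1481) + (d(-3, 0)*(-11) - 28) = (-5/2 - 1481) + ((1/3 - 1/9*0*(-3))*(-11) - 28) = -2967/2 + ((1/3 + 0)*(-11) - 28) = -2967/2 + ((1/3)*(-11) - 28) = -2967/2 + (-11/3 - 28) = -2967/2 - 95/3 = -9091/6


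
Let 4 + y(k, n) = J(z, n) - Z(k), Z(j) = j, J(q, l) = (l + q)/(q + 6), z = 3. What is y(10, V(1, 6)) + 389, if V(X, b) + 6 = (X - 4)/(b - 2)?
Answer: 4495/12 ≈ 374.58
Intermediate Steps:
V(X, b) = -6 + (-4 + X)/(-2 + b) (V(X, b) = -6 + (X - 4)/(b - 2) = -6 + (-4 + X)/(-2 + b))
J(q, l) = (l + q)/(6 + q)
y(k, n) = -11/3 - k + n/9 (y(k, n) = -4 + ((n + 3)/(6 + 3) - k) = -4 + ((3 + n)/9 - k) = -4 + ((⅓ + n/9) - k) = -4 + (⅓ - k + n/9) = -11/3 - k + n/9)
y(10, V(1, 6)) + 389 = (-11/3 - 1*10 + ((8 + 1 - 6*6)/(-2 + 6))/9) + 389 = (-11/3 - 10 + ((8 + 1 - 36)/4)/9) + 389 = (-11/3 - 10 + ((¼)*(-27))/9) + 389 = (-11/3 - 10 + (⅑)*(-27/4)) + 389 = (-11/3 - 10 - ¾) + 389 = -173/12 + 389 = 4495/12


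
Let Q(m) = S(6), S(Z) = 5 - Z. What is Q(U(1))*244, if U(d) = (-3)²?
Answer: -244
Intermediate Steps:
U(d) = 9
Q(m) = -1 (Q(m) = 5 - 1*6 = 5 - 6 = -1)
Q(U(1))*244 = -1*244 = -244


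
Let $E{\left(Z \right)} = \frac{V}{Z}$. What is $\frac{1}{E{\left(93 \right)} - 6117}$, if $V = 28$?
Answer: $- \frac{93}{568853} \approx -0.00016349$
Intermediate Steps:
$E{\left(Z \right)} = \frac{28}{Z}$
$\frac{1}{E{\left(93 \right)} - 6117} = \frac{1}{\frac{28}{93} - 6117} = \frac{1}{- \frac{568853}{93}} = - \frac{93}{568853}$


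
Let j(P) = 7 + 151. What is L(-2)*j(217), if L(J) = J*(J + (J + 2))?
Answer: 632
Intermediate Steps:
L(J) = J*(2 + 2*J) (L(J) = J*(J + (2 + J)) = J*(2 + 2*J))
j(P) = 158
L(-2)*j(217) = (2*(-2)*(1 - 2))*158 = (2*(-2)*(-1))*158 = 4*158 = 632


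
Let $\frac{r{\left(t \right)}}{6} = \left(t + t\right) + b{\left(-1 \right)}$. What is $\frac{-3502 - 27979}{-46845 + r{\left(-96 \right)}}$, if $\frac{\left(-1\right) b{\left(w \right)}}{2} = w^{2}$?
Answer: $\frac{31481}{48009} \approx 0.65573$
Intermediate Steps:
$b{\left(w \right)} = - 2 w^{2}$
$r{\left(t \right)} = -12 + 12 t$ ($r{\left(t \right)} = 6 \left(\left(t + t\right) - 2 \left(-1\right)^{2}\right) = 6 \left(2 t - 2\right) = 6 \left(-2 + 2 t\right) = -12 + 12 t$)
$\frac{-3502 - 27979}{-46845 + r{\left(-96 \right)}} = \frac{-3502 - 27979}{-46845 + \left(-12 + 12 \left(-96\right)\right)} = - \frac{31481}{-46845 - 1164} = - \frac{31481}{-48009} = \left(-31481\right) \left(- \frac{1}{48009}\right) = \frac{31481}{48009}$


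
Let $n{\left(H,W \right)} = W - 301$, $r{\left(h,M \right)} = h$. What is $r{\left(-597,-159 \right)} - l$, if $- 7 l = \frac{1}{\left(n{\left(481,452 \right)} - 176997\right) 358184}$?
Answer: $- \frac{264712100627857}{443403853648} \approx -597.0$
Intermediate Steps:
$n{\left(H,W \right)} = -301 + W$
$l = \frac{1}{443403853648}$ ($l = - \frac{\frac{1}{\left(-301 + 452\right) - 176997} \cdot \frac{1}{358184}}{7} = - \frac{\frac{1}{151 - 176997} \cdot \frac{1}{358184}}{7} = - \frac{\frac{1}{-176846} \cdot \frac{1}{358184}}{7} = - \frac{\left(- \frac{1}{176846}\right) \frac{1}{358184}}{7} = \left(- \frac{1}{7}\right) \left(- \frac{1}{63343407664}\right) = \frac{1}{443403853648} \approx 2.2553 \cdot 10^{-12}$)
$r{\left(-597,-159 \right)} - l = -597 - \frac{1}{443403853648} = - \frac{264712100627857}{443403853648}$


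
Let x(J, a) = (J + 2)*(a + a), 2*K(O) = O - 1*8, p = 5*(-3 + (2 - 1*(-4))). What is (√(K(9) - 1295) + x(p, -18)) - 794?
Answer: -1406 + I*√5178/2 ≈ -1406.0 + 35.979*I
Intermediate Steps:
p = 15 (p = 5*(-3 + (2 + 4)) = 5*(-3 + 6) = 5*3 = 15)
K(O) = -4 + O/2 (K(O) = (O - 1*8)/2 = (O - 8)/2 = (-8 + O)/2 = -4 + O/2)
x(J, a) = 2*a*(2 + J) (x(J, a) = (2 + J)*(2*a) = 2*a*(2 + J))
(√(K(9) - 1295) + x(p, -18)) - 794 = (√((-4 + (½)*9) - 1295) + 2*(-18)*(2 + 15)) - 794 = (√((-4 + 9/2) - 1295) + 2*(-18)*17) - 794 = (√(½ - 1295) - 612) - 794 = (√(-2589/2) - 612) - 794 = (I*√5178/2 - 612) - 794 = (-612 + I*√5178/2) - 794 = -1406 + I*√5178/2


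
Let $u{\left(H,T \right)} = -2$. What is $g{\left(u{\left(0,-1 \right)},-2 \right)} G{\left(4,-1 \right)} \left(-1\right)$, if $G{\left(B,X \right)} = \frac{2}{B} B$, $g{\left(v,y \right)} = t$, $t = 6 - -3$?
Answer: $-18$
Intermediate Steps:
$t = 9$ ($t = 6 + 3 = 9$)
$g{\left(v,y \right)} = 9$
$G{\left(B,X \right)} = 2$
$g{\left(u{\left(0,-1 \right)},-2 \right)} G{\left(4,-1 \right)} \left(-1\right) = 9 \cdot 2 \left(-1\right) = 18 \left(-1\right) = -18$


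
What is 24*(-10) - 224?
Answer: -464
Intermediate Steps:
24*(-10) - 224 = -240 - 224 = -464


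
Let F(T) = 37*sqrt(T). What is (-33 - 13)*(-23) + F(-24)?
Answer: 1058 + 74*I*sqrt(6) ≈ 1058.0 + 181.26*I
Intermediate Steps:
(-33 - 13)*(-23) + F(-24) = (-33 - 13)*(-23) + 37*sqrt(-24) = -46*(-23) + 37*(2*I*sqrt(6)) = 1058 + 74*I*sqrt(6)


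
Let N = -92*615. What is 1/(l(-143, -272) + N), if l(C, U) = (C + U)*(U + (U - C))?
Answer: 1/109835 ≈ 9.1046e-6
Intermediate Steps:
l(C, U) = (C + U)*(-C + 2*U)
N = -56580
1/(l(-143, -272) + N) = 1/((-1*(-143)² + 2*(-272)² - 143*(-272)) - 56580) = 1/((-1*20449 + 2*73984 + 38896) - 56580) = 1/((-20449 + 147968 + 38896) - 56580) = 1/(166415 - 56580) = 1/109835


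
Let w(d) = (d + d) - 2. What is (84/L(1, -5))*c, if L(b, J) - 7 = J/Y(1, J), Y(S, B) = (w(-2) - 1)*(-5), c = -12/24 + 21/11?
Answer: 1519/88 ≈ 17.261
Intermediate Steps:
c = 31/22 (c = -12*1/24 + 21*(1/11) = -½ + 21/11 = 31/22 ≈ 1.4091)
w(d) = -2 + 2*d (w(d) = 2*d - 2 = -2 + 2*d)
Y(S, B) = 35 (Y(S, B) = ((-2 + 2*(-2)) - 1)*(-5) = ((-2 - 4) - 1)*(-5) = (-6 - 1)*(-5) = -7*(-5) = 35)
L(b, J) = 7 + J/35
(84/L(1, -5))*c = (84/(7 + (1/35)*(-5)))*(31/22) = (84/(7 - ⅐))*(31/22) = (84/(48/7))*(31/22) = (84*(7/48))*(31/22) = (49/4)*(31/22) = 1519/88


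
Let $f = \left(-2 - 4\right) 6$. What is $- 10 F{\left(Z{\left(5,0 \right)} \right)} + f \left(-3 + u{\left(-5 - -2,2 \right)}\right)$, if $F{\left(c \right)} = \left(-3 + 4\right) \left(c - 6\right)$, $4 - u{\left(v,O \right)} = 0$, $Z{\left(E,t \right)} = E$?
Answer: $-26$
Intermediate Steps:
$u{\left(v,O \right)} = 4$ ($u{\left(v,O \right)} = 4 - 0 = 4 + 0 = 4$)
$f = -36$ ($f = \left(-6\right) 6 = -36$)
$F{\left(c \right)} = -6 + c$ ($F{\left(c \right)} = 1 \left(-6 + c\right) = -6 + c$)
$- 10 F{\left(Z{\left(5,0 \right)} \right)} + f \left(-3 + u{\left(-5 - -2,2 \right)}\right) = - 10 \left(-6 + 5\right) - 36 \left(-3 + 4\right) = \left(-10\right) \left(-1\right) - 36 = 10 - 36 = -26$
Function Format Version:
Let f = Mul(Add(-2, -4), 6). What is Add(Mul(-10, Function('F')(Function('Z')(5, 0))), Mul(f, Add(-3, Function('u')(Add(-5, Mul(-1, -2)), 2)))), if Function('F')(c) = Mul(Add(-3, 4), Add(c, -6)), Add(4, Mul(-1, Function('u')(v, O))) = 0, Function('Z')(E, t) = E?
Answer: -26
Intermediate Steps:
Function('u')(v, O) = 4 (Function('u')(v, O) = Add(4, Mul(-1, 0)) = Add(4, 0) = 4)
f = -36 (f = Mul(-6, 6) = -36)
Function('F')(c) = Add(-6, c) (Function('F')(c) = Mul(1, Add(-6, c)) = Add(-6, c))
Add(Mul(-10, Function('F')(Function('Z')(5, 0))), Mul(f, Add(-3, Function('u')(Add(-5, Mul(-1, -2)), 2)))) = Add(Mul(-10, Add(-6, 5)), Mul(-36, Add(-3, 4))) = Add(Mul(-10, -1), Mul(-36, 1)) = Add(10, -36) = -26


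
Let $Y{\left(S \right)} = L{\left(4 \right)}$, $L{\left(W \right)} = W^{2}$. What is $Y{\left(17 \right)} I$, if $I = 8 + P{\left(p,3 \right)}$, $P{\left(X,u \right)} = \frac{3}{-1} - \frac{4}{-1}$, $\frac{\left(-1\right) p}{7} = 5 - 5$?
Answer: $144$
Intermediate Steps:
$p = 0$ ($p = - 7 \left(5 - 5\right) = \left(-7\right) 0 = 0$)
$Y{\left(S \right)} = 16$ ($Y{\left(S \right)} = 4^{2} = 16$)
$P{\left(X,u \right)} = 1$ ($P{\left(X,u \right)} = 3 \left(-1\right) - -4 = -3 + 4 = 1$)
$I = 9$ ($I = 8 + 1 = 9$)
$Y{\left(17 \right)} I = 16 \cdot 9 = 144$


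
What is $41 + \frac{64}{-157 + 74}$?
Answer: $\frac{3339}{83} \approx 40.229$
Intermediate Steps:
$41 + \frac{64}{-157 + 74} = 41 + \frac{64}{-83} = 41 + 64 \left(- \frac{1}{83}\right) = 41 - \frac{64}{83} = \frac{3339}{83}$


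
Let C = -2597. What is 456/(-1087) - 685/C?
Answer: -439637/2822939 ≈ -0.15574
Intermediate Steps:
456/(-1087) - 685/C = 456/(-1087) - 685/(-2597) = 456*(-1/1087) - 685*(-1/2597) = -456/1087 + 685/2597 = -439637/2822939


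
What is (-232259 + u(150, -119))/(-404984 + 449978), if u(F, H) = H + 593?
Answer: -231785/44994 ≈ -5.1515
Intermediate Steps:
u(F, H) = 593 + H
(-232259 + u(150, -119))/(-404984 + 449978) = (-232259 + (593 - 119))/(-404984 + 449978) = (-232259 + 474)/44994 = -231785*1/44994 = -231785/44994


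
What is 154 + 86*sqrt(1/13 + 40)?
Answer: 154 + 86*sqrt(6773)/13 ≈ 698.43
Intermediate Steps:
154 + 86*sqrt(1/13 + 40) = 154 + 86*sqrt(521/13) = 154 + 86*(sqrt(6773)/13) = 154 + 86*sqrt(6773)/13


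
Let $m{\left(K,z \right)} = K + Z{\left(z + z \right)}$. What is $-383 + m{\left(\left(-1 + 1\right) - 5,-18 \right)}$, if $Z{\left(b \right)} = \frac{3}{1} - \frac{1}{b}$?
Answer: $- \frac{13859}{36} \approx -384.97$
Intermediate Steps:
$Z{\left(b \right)} = 3 - \frac{1}{b}$ ($Z{\left(b \right)} = 3 \cdot 1 - \frac{1}{b} = 3 - \frac{1}{b}$)
$m{\left(K,z \right)} = 3 + K - \frac{1}{2 z}$ ($m{\left(K,z \right)} = K + \left(3 - \frac{1}{z + z}\right) = K + \left(3 - \frac{1}{2 z}\right) = 3 + K - \frac{1}{2 z}$)
$-383 + m{\left(\left(-1 + 1\right) - 5,-18 \right)} = -383 + \left(3 + \left(\left(-1 + 1\right) - 5\right) - \frac{1}{2 \left(-18\right)}\right) = -383 + \left(3 + \left(0 - 5\right) - - \frac{1}{36}\right) = -383 + \left(3 - 5 + \frac{1}{36}\right) = -383 - \frac{71}{36} = - \frac{13859}{36}$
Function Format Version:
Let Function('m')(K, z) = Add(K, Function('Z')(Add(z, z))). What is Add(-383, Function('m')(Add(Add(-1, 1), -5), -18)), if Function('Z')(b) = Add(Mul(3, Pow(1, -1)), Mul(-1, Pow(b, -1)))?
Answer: Rational(-13859, 36) ≈ -384.97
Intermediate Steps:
Function('Z')(b) = Add(3, Mul(-1, Pow(b, -1))) (Function('Z')(b) = Add(Mul(3, 1), Mul(-1, Pow(b, -1))) = Add(3, Mul(-1, Pow(b, -1))))
Function('m')(K, z) = Add(3, K, Mul(Rational(-1, 2), Pow(z, -1))) (Function('m')(K, z) = Add(K, Add(3, Mul(-1, Pow(Add(z, z), -1)))) = Add(K, Add(3, Mul(-1, Pow(Mul(2, z), -1)))) = Add(K, Add(3, Mul(-1, Mul(Rational(1, 2), Pow(z, -1))))) = Add(K, Add(3, Mul(Rational(-1, 2), Pow(z, -1)))) = Add(3, K, Mul(Rational(-1, 2), Pow(z, -1))))
Add(-383, Function('m')(Add(Add(-1, 1), -5), -18)) = Add(-383, Add(3, Add(Add(-1, 1), -5), Mul(Rational(-1, 2), Pow(-18, -1)))) = Add(-383, Add(3, Add(0, -5), Mul(Rational(-1, 2), Rational(-1, 18)))) = Add(-383, Add(3, -5, Rational(1, 36))) = Add(-383, Rational(-71, 36)) = Rational(-13859, 36)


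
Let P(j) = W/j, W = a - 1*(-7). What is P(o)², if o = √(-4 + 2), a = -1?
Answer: -18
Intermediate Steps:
o = I*√2 (o = √(-2) = I*√2 ≈ 1.4142*I)
W = 6 (W = -1 - 1*(-7) = -1 + 7 = 6)
P(j) = 6/j
P(o)² = (6/((I*√2)))² = (6*(-I*√2/2))² = (-3*I*√2)² = -18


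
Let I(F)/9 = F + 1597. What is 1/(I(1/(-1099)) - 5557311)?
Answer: -1099/6091688871 ≈ -1.8041e-7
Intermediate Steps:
I(F) = 14373 + 9*F (I(F) = 9*(F + 1597) = 9*(1597 + F) = 14373 + 9*F)
1/(I(1/(-1099)) - 5557311) = 1/((14373 + 9/(-1099)) - 5557311) = 1/((14373 + 9*(-1/1099)) - 5557311) = 1/((14373 - 9/1099) - 5557311) = 1/(15795918/1099 - 5557311) = 1/(-6091688871/1099) = -1099/6091688871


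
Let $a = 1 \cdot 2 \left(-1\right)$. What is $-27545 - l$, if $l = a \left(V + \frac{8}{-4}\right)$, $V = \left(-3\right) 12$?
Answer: $-27621$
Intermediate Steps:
$a = -2$ ($a = 2 \left(-1\right) = -2$)
$V = -36$
$l = 76$ ($l = - 2 \left(-36 + \frac{8}{-4}\right) = - 2 \left(-36 + 8 \left(- \frac{1}{4}\right)\right) = - 2 \left(-36 - 2\right) = \left(-2\right) \left(-38\right) = 76$)
$-27545 - l = -27545 - 76 = -27621$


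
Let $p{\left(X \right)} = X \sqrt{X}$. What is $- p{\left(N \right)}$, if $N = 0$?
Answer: $0$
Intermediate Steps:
$p{\left(X \right)} = X^{\frac{3}{2}}$
$- p{\left(N \right)} = - 0^{\frac{3}{2}} = \left(-1\right) 0 = 0$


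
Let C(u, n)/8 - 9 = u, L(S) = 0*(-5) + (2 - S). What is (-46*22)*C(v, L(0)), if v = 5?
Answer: -113344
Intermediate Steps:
L(S) = 2 - S (L(S) = 0 + (2 - S) = 2 - S)
C(u, n) = 72 + 8*u
(-46*22)*C(v, L(0)) = (-46*22)*(72 + 8*5) = -1012*(72 + 40) = -1012*112 = -113344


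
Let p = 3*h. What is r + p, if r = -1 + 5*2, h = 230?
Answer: 699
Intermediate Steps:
p = 690 (p = 3*230 = 690)
r = 9 (r = -1 + 10 = 9)
r + p = 9 + 690 = 699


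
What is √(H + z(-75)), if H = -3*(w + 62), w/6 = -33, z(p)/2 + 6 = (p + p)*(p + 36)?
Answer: 24*√21 ≈ 109.98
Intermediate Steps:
z(p) = -12 + 4*p*(36 + p) (z(p) = -12 + 2*((p + p)*(p + 36)) = -12 + 2*((2*p)*(36 + p)) = -12 + 2*(2*p*(36 + p)) = -12 + 4*p*(36 + p))
w = -198 (w = 6*(-33) = -198)
H = 408 (H = -3*(-198 + 62) = -3*(-136) = 408)
√(H + z(-75)) = √(408 + (-12 + 4*(-75)² + 144*(-75))) = √(408 + (-12 + 4*5625 - 10800)) = √(408 + (-12 + 22500 - 10800)) = √(408 + 11688) = √12096 = 24*√21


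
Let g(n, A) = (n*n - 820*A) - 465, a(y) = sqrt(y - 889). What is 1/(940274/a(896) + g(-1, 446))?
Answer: -640822/13629964479 - 470137*sqrt(7)/27259928958 ≈ -9.2646e-5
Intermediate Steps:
a(y) = sqrt(-889 + y)
g(n, A) = -465 + n**2 - 820*A (g(n, A) = (n**2 - 820*A) - 465 = -465 + n**2 - 820*A)
1/(940274/a(896) + g(-1, 446)) = 1/(940274/(sqrt(-889 + 896)) + (-465 + (-1)**2 - 820*446)) = 1/(940274/(sqrt(7)) + (-465 + 1 - 365720)) = 1/(940274*(sqrt(7)/7) - 366184) = 1/(940274*sqrt(7)/7 - 366184) = 1/(-366184 + 940274*sqrt(7)/7)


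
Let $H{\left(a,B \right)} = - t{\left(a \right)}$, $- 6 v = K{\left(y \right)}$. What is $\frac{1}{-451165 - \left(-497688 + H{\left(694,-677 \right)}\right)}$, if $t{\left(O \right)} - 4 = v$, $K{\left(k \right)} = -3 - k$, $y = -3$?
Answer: $\frac{1}{46527} \approx 2.1493 \cdot 10^{-5}$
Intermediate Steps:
$v = 0$ ($v = - \frac{-3 - -3}{6} = - \frac{-3 + 3}{6} = \left(- \frac{1}{6}\right) 0 = 0$)
$t{\left(O \right)} = 4$ ($t{\left(O \right)} = 4 + 0 = 4$)
$H{\left(a,B \right)} = -4$ ($H{\left(a,B \right)} = \left(-1\right) 4 = -4$)
$\frac{1}{-451165 - \left(-497688 + H{\left(694,-677 \right)}\right)} = \frac{1}{-451165 + \left(497688 - -4\right)} = \frac{1}{-451165 + \left(497688 + 4\right)} = \frac{1}{-451165 + 497692} = \frac{1}{46527}$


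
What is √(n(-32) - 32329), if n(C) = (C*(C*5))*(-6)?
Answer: I*√63049 ≈ 251.1*I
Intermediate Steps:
n(C) = -30*C² (n(C) = (C*(5*C))*(-6) = (5*C²)*(-6) = -30*C²)
√(n(-32) - 32329) = √(-30*(-32)² - 32329) = √(-30*1024 - 32329) = √(-30720 - 32329) = √(-63049) = I*√63049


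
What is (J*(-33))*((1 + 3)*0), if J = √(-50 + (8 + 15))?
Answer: 0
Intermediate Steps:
J = 3*I*√3 (J = √(-50 + 23) = √(-27) = 3*I*√3 ≈ 5.1962*I)
(J*(-33))*((1 + 3)*0) = ((3*I*√3)*(-33))*((1 + 3)*0) = (-99*I*√3)*(4*0) = -99*I*√3*0 = 0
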